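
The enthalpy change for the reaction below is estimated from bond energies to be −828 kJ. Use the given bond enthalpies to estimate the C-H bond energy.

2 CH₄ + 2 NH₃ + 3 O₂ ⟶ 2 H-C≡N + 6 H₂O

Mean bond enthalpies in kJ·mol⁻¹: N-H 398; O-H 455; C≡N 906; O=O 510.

D(C-H) ≈ 421 kJ/mol

Let D be the C-H bond energy.
Σ(broken) = 8×D + 6×398 + 3×510 = 3918 + 8D
Σ(formed) = 2×906 + 2×D + 12×455 = 7272 + 2D
ΔH = Σ(broken) − Σ(formed) = (3918 + 8D) − (7272 + 2D) = −3354 + 6D
Setting this equal to −828 kJ gives 6D = 2526, so D = 421 kJ/mol.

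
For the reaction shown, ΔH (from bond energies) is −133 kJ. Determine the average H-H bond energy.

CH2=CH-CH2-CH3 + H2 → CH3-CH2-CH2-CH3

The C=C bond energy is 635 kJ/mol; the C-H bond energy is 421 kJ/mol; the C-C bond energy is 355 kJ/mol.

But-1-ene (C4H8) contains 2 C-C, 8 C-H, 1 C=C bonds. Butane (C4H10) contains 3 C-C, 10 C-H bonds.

D(H-H) ≈ 429 kJ/mol

Let D be the H-H bond energy.
Σ(broken) = 2×355 + 8×421 + 1×635 + 1×D = 4713 + D
Σ(formed) = 3×355 + 10×421 = 5275
ΔH = Σ(broken) − Σ(formed) = (4713 + D) − (5275) = −562 + D
Setting this equal to −133 kJ gives D = 429 kJ/mol.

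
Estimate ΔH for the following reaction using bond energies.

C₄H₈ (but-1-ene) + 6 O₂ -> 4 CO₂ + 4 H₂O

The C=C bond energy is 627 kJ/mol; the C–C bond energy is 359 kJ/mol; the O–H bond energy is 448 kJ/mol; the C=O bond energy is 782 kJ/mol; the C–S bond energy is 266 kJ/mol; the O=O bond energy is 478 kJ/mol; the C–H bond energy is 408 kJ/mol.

ΔH ≈ −2363 kJ

Bonds broken (reactants):
  C–C: 2 × 359 = 718
  C–H: 8 × 408 = 3264
  C=C: 1 × 627 = 627
  O=O: 6 × 478 = 2868
  Σ(broken) = 7477 kJ
Bonds formed (products):
  C=O: 8 × 782 = 6256
  O–H: 8 × 448 = 3584
  Σ(formed) = 9840 kJ
ΔH = Σ(broken) − Σ(formed) = 7477 − 9840 = −2363 kJ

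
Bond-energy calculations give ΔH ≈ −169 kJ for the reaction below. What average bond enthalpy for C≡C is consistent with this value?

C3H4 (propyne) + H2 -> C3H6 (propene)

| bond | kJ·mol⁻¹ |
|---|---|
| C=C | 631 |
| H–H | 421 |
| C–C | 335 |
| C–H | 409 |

D(C≡C) ≈ 859 kJ/mol

Let D be the C≡C bond energy.
Σ(broken) = 1×D + 1×335 + 4×409 + 1×421 = 2392 + D
Σ(formed) = 1×335 + 6×409 + 1×631 = 3420
ΔH = Σ(broken) − Σ(formed) = (2392 + D) − (3420) = −1028 + D
Setting this equal to −169 kJ gives D = 859 kJ/mol.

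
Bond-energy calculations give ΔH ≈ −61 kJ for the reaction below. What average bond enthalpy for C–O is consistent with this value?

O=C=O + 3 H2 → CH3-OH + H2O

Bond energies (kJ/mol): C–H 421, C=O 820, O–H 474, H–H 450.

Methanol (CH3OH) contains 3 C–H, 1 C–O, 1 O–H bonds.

D(C–O) ≈ 366 kJ/mol

Let D be the C–O bond energy.
Σ(broken) = 2×820 + 3×450 = 2990
Σ(formed) = 3×421 + 1×D + 3×474 = 2685 + D
ΔH = Σ(broken) − Σ(formed) = (2990) − (2685 + D) = +305 − D
Setting this equal to −61 kJ gives D = 366 kJ/mol.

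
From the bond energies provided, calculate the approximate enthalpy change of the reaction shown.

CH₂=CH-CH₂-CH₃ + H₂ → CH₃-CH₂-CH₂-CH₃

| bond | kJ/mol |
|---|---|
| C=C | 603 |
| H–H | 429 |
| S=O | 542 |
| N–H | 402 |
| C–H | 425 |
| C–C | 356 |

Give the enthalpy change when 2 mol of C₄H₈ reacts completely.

Bonds broken (reactants):
  C–C: 2 × 356 = 712
  C–H: 8 × 425 = 3400
  C=C: 1 × 603 = 603
  H–H: 1 × 429 = 429
  Σ(broken) = 5144 kJ
Bonds formed (products):
  C–C: 3 × 356 = 1068
  C–H: 10 × 425 = 4250
  Σ(formed) = 5318 kJ
ΔH = Σ(broken) − Σ(formed) = 5144 − 5318 = −174 kJ
For 2× the reaction as written: 2 × (−174) = −348 kJ

ΔH = −348 kJ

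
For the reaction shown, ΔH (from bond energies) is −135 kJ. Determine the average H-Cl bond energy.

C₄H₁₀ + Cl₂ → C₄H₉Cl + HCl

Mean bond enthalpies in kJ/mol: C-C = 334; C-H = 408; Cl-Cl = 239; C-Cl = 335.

Let D be the H-Cl bond energy.
Σ(broken) = 3×334 + 10×408 + 1×239 = 5321
Σ(formed) = 3×334 + 1×335 + 9×408 + 1×D = 5009 + D
ΔH = Σ(broken) − Σ(formed) = (5321) − (5009 + D) = +312 − D
Setting this equal to −135 kJ gives D = 447 kJ/mol.

D(H-Cl) ≈ 447 kJ/mol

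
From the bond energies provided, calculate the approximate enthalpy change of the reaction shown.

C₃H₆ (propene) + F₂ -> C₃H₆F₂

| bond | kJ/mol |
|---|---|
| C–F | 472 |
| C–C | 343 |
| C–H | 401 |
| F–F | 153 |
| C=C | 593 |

Bonds broken (reactants):
  C–C: 1 × 343 = 343
  C–H: 6 × 401 = 2406
  C=C: 1 × 593 = 593
  F–F: 1 × 153 = 153
  Σ(broken) = 3495 kJ
Bonds formed (products):
  C–C: 2 × 343 = 686
  C–F: 2 × 472 = 944
  C–H: 6 × 401 = 2406
  Σ(formed) = 4036 kJ
ΔH = Σ(broken) − Σ(formed) = 3495 − 4036 = −541 kJ

ΔH ≈ −541 kJ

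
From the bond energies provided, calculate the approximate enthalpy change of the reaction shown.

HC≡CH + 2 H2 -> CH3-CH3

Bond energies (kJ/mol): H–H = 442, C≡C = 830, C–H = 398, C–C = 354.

Bonds broken (reactants):
  C≡C: 1 × 830 = 830
  C–H: 2 × 398 = 796
  H–H: 2 × 442 = 884
  Σ(broken) = 2510 kJ
Bonds formed (products):
  C–C: 1 × 354 = 354
  C–H: 6 × 398 = 2388
  Σ(formed) = 2742 kJ
ΔH = Σ(broken) − Σ(formed) = 2510 − 2742 = −232 kJ

ΔH ≈ −232 kJ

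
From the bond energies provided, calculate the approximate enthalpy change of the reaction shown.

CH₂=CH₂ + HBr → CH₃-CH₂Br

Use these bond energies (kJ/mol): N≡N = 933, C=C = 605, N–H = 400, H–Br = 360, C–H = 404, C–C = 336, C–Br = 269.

ΔH ≈ −44 kJ

Bonds broken (reactants):
  C–H: 4 × 404 = 1616
  C=C: 1 × 605 = 605
  H–Br: 1 × 360 = 360
  Σ(broken) = 2581 kJ
Bonds formed (products):
  C–Br: 1 × 269 = 269
  C–C: 1 × 336 = 336
  C–H: 5 × 404 = 2020
  Σ(formed) = 2625 kJ
ΔH = Σ(broken) − Σ(formed) = 2581 − 2625 = −44 kJ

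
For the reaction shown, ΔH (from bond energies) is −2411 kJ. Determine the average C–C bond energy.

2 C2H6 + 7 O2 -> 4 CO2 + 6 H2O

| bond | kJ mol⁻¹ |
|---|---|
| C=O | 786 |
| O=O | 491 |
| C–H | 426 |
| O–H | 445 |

Let D be the C–C bond energy.
Σ(broken) = 2×D + 12×426 + 7×491 = 8549 + 2D
Σ(formed) = 8×786 + 12×445 = 11628
ΔH = Σ(broken) − Σ(formed) = (8549 + 2D) − (11628) = −3079 + 2D
Setting this equal to −2411 kJ gives 2D = 668, so D = 334 kJ/mol.

D(C–C) ≈ 334 kJ/mol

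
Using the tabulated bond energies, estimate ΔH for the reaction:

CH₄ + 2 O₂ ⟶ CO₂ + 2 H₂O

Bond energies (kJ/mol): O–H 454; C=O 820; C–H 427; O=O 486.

Bonds broken (reactants):
  C–H: 4 × 427 = 1708
  O=O: 2 × 486 = 972
  Σ(broken) = 2680 kJ
Bonds formed (products):
  C=O: 2 × 820 = 1640
  O–H: 4 × 454 = 1816
  Σ(formed) = 3456 kJ
ΔH = Σ(broken) − Σ(formed) = 2680 − 3456 = −776 kJ

ΔH ≈ −776 kJ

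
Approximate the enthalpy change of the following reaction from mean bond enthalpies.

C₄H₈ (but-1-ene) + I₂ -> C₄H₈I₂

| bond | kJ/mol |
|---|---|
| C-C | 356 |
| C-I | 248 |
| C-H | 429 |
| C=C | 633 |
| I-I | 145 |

ΔH ≈ −74 kJ

Bonds broken (reactants):
  C-C: 2 × 356 = 712
  C-H: 8 × 429 = 3432
  C=C: 1 × 633 = 633
  I-I: 1 × 145 = 145
  Σ(broken) = 4922 kJ
Bonds formed (products):
  C-C: 3 × 356 = 1068
  C-H: 8 × 429 = 3432
  C-I: 2 × 248 = 496
  Σ(formed) = 4996 kJ
ΔH = Σ(broken) − Σ(formed) = 4922 − 4996 = −74 kJ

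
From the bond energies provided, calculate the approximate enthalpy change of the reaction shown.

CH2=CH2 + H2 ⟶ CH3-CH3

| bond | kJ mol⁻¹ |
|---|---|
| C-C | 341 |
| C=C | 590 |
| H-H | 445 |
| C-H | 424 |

Bonds broken (reactants):
  C-H: 4 × 424 = 1696
  C=C: 1 × 590 = 590
  H-H: 1 × 445 = 445
  Σ(broken) = 2731 kJ
Bonds formed (products):
  C-C: 1 × 341 = 341
  C-H: 6 × 424 = 2544
  Σ(formed) = 2885 kJ
ΔH = Σ(broken) − Σ(formed) = 2731 − 2885 = −154 kJ

ΔH ≈ −154 kJ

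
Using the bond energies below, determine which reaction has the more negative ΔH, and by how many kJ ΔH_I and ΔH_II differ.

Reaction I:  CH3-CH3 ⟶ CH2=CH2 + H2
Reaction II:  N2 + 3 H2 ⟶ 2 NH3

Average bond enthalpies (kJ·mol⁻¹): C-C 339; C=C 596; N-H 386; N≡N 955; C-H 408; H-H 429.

Reaction II, by 204 kJ

Reaction I:
  Bonds broken (reactants):
    C-C: 1 × 339 = 339
    C-H: 6 × 408 = 2448
    Σ(broken) = 2787 kJ
  Bonds formed (products):
    C-H: 4 × 408 = 1632
    C=C: 1 × 596 = 596
    H-H: 1 × 429 = 429
    Σ(formed) = 2657 kJ
  ΔH_I = 2787 − 2657 = +130 kJ
Reaction II:
  Bonds broken (reactants):
    H-H: 3 × 429 = 1287
    N≡N: 1 × 955 = 955
    Σ(broken) = 2242 kJ
  Bonds formed (products):
    N-H: 6 × 386 = 2316
    Σ(formed) = 2316 kJ
  ΔH_II = 2242 − 2316 = −74 kJ
ΔH_I − ΔH_II = +204 kJ, so reaction II has the more negative ΔH; |ΔH_I − ΔH_II| = 204 kJ.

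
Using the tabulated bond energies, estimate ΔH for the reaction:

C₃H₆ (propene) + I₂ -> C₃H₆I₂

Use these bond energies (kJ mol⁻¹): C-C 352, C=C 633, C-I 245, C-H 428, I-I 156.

Bonds broken (reactants):
  C-C: 1 × 352 = 352
  C-H: 6 × 428 = 2568
  C=C: 1 × 633 = 633
  I-I: 1 × 156 = 156
  Σ(broken) = 3709 kJ
Bonds formed (products):
  C-C: 2 × 352 = 704
  C-H: 6 × 428 = 2568
  C-I: 2 × 245 = 490
  Σ(formed) = 3762 kJ
ΔH = Σ(broken) − Σ(formed) = 3709 − 3762 = −53 kJ

ΔH ≈ −53 kJ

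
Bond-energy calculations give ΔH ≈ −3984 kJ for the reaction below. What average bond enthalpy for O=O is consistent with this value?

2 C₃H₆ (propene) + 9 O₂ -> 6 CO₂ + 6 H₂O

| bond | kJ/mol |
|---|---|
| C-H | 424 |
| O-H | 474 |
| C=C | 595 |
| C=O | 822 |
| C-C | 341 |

Let D be the O=O bond energy.
Σ(broken) = 2×341 + 12×424 + 2×595 + 9×D = 6960 + 9D
Σ(formed) = 12×822 + 12×474 = 15552
ΔH = Σ(broken) − Σ(formed) = (6960 + 9D) − (15552) = −8592 + 9D
Setting this equal to −3984 kJ gives 9D = 4608, so D = 512 kJ/mol.

D(O=O) ≈ 512 kJ/mol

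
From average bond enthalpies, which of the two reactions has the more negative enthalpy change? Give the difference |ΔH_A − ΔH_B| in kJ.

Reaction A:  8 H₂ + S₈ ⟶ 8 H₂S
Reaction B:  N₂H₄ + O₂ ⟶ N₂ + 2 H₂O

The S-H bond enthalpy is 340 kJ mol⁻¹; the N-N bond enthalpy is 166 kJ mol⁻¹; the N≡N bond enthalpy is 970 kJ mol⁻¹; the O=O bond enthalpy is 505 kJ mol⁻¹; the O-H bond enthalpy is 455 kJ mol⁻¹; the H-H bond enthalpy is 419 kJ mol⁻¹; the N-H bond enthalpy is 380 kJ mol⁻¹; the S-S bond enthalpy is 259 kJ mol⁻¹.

Reaction B, by 583 kJ

Reaction A:
  Bonds broken (reactants):
    H-H: 8 × 419 = 3352
    S-S: 8 × 259 = 2072
    Σ(broken) = 5424 kJ
  Bonds formed (products):
    S-H: 16 × 340 = 5440
    Σ(formed) = 5440 kJ
  ΔH_A = 5424 − 5440 = −16 kJ
Reaction B:
  Bonds broken (reactants):
    N-H: 4 × 380 = 1520
    N-N: 1 × 166 = 166
    O=O: 1 × 505 = 505
    Σ(broken) = 2191 kJ
  Bonds formed (products):
    N≡N: 1 × 970 = 970
    O-H: 4 × 455 = 1820
    Σ(formed) = 2790 kJ
  ΔH_B = 2191 − 2790 = −599 kJ
ΔH_A − ΔH_B = +583 kJ, so reaction B has the more negative ΔH; |ΔH_A − ΔH_B| = 583 kJ.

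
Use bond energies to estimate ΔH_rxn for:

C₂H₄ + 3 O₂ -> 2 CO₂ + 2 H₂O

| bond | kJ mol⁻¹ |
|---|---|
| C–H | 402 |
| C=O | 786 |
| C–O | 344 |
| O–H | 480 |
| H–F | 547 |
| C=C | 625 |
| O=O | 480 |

Bonds broken (reactants):
  C–H: 4 × 402 = 1608
  C=C: 1 × 625 = 625
  O=O: 3 × 480 = 1440
  Σ(broken) = 3673 kJ
Bonds formed (products):
  C=O: 4 × 786 = 3144
  O–H: 4 × 480 = 1920
  Σ(formed) = 5064 kJ
ΔH = Σ(broken) − Σ(formed) = 3673 − 5064 = −1391 kJ

ΔH ≈ −1391 kJ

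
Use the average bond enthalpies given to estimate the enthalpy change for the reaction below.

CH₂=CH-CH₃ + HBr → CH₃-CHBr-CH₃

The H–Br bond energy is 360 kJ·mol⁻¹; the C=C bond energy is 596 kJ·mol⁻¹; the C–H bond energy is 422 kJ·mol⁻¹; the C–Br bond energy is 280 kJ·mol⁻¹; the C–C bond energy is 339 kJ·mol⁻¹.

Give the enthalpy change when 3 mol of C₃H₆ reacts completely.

Bonds broken (reactants):
  C–C: 1 × 339 = 339
  C–H: 6 × 422 = 2532
  C=C: 1 × 596 = 596
  H–Br: 1 × 360 = 360
  Σ(broken) = 3827 kJ
Bonds formed (products):
  C–Br: 1 × 280 = 280
  C–C: 2 × 339 = 678
  C–H: 7 × 422 = 2954
  Σ(formed) = 3912 kJ
ΔH = Σ(broken) − Σ(formed) = 3827 − 3912 = −85 kJ
For 3× the reaction as written: 3 × (−85) = −255 kJ

ΔH = −255 kJ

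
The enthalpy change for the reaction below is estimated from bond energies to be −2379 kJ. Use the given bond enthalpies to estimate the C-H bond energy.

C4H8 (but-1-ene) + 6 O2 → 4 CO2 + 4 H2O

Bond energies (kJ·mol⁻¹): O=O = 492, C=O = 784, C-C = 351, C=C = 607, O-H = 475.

Let D be the C-H bond energy.
Σ(broken) = 2×351 + 8×D + 1×607 + 6×492 = 4261 + 8D
Σ(formed) = 8×784 + 8×475 = 10072
ΔH = Σ(broken) − Σ(formed) = (4261 + 8D) − (10072) = −5811 + 8D
Setting this equal to −2379 kJ gives 8D = 3432, so D = 429 kJ/mol.

D(C-H) ≈ 429 kJ/mol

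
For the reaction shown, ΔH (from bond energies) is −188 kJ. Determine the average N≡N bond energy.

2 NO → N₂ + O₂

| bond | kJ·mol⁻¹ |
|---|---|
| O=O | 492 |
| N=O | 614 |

Let D be the N≡N bond energy.
Σ(broken) = 2×614 = 1228
Σ(formed) = 1×D + 1×492 = 492 + D
ΔH = Σ(broken) − Σ(formed) = (1228) − (492 + D) = +736 − D
Setting this equal to −188 kJ gives D = 924 kJ/mol.

D(N≡N) ≈ 924 kJ/mol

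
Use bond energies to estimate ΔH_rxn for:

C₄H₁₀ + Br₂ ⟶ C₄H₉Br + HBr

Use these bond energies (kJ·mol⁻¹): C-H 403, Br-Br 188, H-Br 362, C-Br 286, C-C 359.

Bonds broken (reactants):
  Br-Br: 1 × 188 = 188
  C-C: 3 × 359 = 1077
  C-H: 10 × 403 = 4030
  Σ(broken) = 5295 kJ
Bonds formed (products):
  C-Br: 1 × 286 = 286
  C-C: 3 × 359 = 1077
  C-H: 9 × 403 = 3627
  H-Br: 1 × 362 = 362
  Σ(formed) = 5352 kJ
ΔH = Σ(broken) − Σ(formed) = 5295 − 5352 = −57 kJ

ΔH ≈ −57 kJ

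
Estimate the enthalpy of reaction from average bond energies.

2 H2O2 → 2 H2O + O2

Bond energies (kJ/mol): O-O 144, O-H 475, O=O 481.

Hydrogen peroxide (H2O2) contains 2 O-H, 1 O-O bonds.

ΔH ≈ −193 kJ

Bonds broken (reactants):
  O-H: 4 × 475 = 1900
  O-O: 2 × 144 = 288
  Σ(broken) = 2188 kJ
Bonds formed (products):
  O-H: 4 × 475 = 1900
  O=O: 1 × 481 = 481
  Σ(formed) = 2381 kJ
ΔH = Σ(broken) − Σ(formed) = 2188 − 2381 = −193 kJ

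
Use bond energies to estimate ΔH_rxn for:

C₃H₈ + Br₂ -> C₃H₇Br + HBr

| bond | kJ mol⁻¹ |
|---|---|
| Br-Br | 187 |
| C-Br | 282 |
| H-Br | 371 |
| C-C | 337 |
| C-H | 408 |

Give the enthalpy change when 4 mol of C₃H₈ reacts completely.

Bonds broken (reactants):
  Br-Br: 1 × 187 = 187
  C-C: 2 × 337 = 674
  C-H: 8 × 408 = 3264
  Σ(broken) = 4125 kJ
Bonds formed (products):
  C-Br: 1 × 282 = 282
  C-C: 2 × 337 = 674
  C-H: 7 × 408 = 2856
  H-Br: 1 × 371 = 371
  Σ(formed) = 4183 kJ
ΔH = Σ(broken) − Σ(formed) = 4125 − 4183 = −58 kJ
For 4× the reaction as written: 4 × (−58) = −232 kJ

ΔH = −232 kJ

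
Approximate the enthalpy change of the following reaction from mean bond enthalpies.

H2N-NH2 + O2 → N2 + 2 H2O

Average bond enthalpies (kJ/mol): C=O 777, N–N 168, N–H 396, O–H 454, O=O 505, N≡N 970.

ΔH ≈ −529 kJ

Bonds broken (reactants):
  N–H: 4 × 396 = 1584
  N–N: 1 × 168 = 168
  O=O: 1 × 505 = 505
  Σ(broken) = 2257 kJ
Bonds formed (products):
  N≡N: 1 × 970 = 970
  O–H: 4 × 454 = 1816
  Σ(formed) = 2786 kJ
ΔH = Σ(broken) − Σ(formed) = 2257 − 2786 = −529 kJ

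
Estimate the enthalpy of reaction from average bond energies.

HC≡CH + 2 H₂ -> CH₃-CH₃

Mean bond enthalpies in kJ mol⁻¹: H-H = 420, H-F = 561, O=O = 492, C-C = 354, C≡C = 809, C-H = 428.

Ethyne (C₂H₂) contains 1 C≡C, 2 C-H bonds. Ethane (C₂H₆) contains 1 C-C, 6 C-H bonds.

ΔH ≈ −417 kJ

Bonds broken (reactants):
  C≡C: 1 × 809 = 809
  C-H: 2 × 428 = 856
  H-H: 2 × 420 = 840
  Σ(broken) = 2505 kJ
Bonds formed (products):
  C-C: 1 × 354 = 354
  C-H: 6 × 428 = 2568
  Σ(formed) = 2922 kJ
ΔH = Σ(broken) − Σ(formed) = 2505 − 2922 = −417 kJ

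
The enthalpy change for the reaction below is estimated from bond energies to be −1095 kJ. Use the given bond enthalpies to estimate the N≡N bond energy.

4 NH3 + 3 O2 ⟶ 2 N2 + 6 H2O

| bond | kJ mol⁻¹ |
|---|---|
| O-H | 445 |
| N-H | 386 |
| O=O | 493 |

D(N≡N) ≈ 933 kJ/mol

Let D be the N≡N bond energy.
Σ(broken) = 12×386 + 3×493 = 6111
Σ(formed) = 2×D + 12×445 = 5340 + 2D
ΔH = Σ(broken) − Σ(formed) = (6111) − (5340 + 2D) = +771 − 2D
Setting this equal to −1095 kJ gives 2D = 1866, so D = 933 kJ/mol.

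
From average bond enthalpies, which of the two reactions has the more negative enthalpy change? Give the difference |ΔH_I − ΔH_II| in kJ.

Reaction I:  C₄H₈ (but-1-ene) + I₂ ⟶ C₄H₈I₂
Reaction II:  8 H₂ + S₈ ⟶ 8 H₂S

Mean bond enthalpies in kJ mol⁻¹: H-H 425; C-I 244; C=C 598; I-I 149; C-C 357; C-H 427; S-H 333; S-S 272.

Reaction I, by 346 kJ

Reaction I:
  Bonds broken (reactants):
    C-C: 2 × 357 = 714
    C-H: 8 × 427 = 3416
    C=C: 1 × 598 = 598
    I-I: 1 × 149 = 149
    Σ(broken) = 4877 kJ
  Bonds formed (products):
    C-C: 3 × 357 = 1071
    C-H: 8 × 427 = 3416
    C-I: 2 × 244 = 488
    Σ(formed) = 4975 kJ
  ΔH_I = 4877 − 4975 = −98 kJ
Reaction II:
  Bonds broken (reactants):
    H-H: 8 × 425 = 3400
    S-S: 8 × 272 = 2176
    Σ(broken) = 5576 kJ
  Bonds formed (products):
    S-H: 16 × 333 = 5328
    Σ(formed) = 5328 kJ
  ΔH_II = 5576 − 5328 = +248 kJ
ΔH_I − ΔH_II = −346 kJ, so reaction I has the more negative ΔH; |ΔH_I − ΔH_II| = 346 kJ.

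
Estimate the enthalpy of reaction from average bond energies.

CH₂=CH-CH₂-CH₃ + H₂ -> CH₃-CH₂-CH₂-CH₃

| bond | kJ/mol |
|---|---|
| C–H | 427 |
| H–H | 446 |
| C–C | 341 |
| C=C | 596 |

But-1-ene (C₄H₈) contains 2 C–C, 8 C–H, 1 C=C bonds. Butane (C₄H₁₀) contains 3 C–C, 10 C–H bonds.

ΔH ≈ −153 kJ

Bonds broken (reactants):
  C–C: 2 × 341 = 682
  C–H: 8 × 427 = 3416
  C=C: 1 × 596 = 596
  H–H: 1 × 446 = 446
  Σ(broken) = 5140 kJ
Bonds formed (products):
  C–C: 3 × 341 = 1023
  C–H: 10 × 427 = 4270
  Σ(formed) = 5293 kJ
ΔH = Σ(broken) − Σ(formed) = 5140 − 5293 = −153 kJ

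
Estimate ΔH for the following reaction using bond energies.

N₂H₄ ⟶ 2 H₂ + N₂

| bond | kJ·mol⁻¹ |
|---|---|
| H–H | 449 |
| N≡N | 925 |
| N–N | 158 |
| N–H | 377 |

ΔH ≈ −157 kJ

Bonds broken (reactants):
  N–H: 4 × 377 = 1508
  N–N: 1 × 158 = 158
  Σ(broken) = 1666 kJ
Bonds formed (products):
  H–H: 2 × 449 = 898
  N≡N: 1 × 925 = 925
  Σ(formed) = 1823 kJ
ΔH = Σ(broken) − Σ(formed) = 1666 − 1823 = −157 kJ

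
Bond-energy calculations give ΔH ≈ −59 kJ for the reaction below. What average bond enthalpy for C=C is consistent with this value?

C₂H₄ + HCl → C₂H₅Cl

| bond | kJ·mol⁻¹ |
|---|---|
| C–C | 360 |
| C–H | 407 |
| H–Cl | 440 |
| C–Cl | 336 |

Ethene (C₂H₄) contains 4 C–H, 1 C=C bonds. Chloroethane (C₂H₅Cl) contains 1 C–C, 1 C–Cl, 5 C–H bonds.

Let D be the C=C bond energy.
Σ(broken) = 4×407 + 1×D + 1×440 = 2068 + D
Σ(formed) = 1×360 + 1×336 + 5×407 = 2731
ΔH = Σ(broken) − Σ(formed) = (2068 + D) − (2731) = −663 + D
Setting this equal to −59 kJ gives D = 604 kJ/mol.

D(C=C) ≈ 604 kJ/mol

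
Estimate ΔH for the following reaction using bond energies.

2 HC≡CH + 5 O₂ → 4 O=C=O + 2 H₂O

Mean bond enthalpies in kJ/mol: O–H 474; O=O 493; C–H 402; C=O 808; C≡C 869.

ΔH ≈ −2549 kJ

Bonds broken (reactants):
  C≡C: 2 × 869 = 1738
  C–H: 4 × 402 = 1608
  O=O: 5 × 493 = 2465
  Σ(broken) = 5811 kJ
Bonds formed (products):
  C=O: 8 × 808 = 6464
  O–H: 4 × 474 = 1896
  Σ(formed) = 8360 kJ
ΔH = Σ(broken) − Σ(formed) = 5811 − 8360 = −2549 kJ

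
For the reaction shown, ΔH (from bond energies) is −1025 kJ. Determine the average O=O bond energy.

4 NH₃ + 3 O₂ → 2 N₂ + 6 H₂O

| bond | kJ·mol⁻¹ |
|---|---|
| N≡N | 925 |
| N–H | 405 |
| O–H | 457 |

D(O=O) ≈ 483 kJ/mol

Let D be the O=O bond energy.
Σ(broken) = 12×405 + 3×D = 4860 + 3D
Σ(formed) = 2×925 + 12×457 = 7334
ΔH = Σ(broken) − Σ(formed) = (4860 + 3D) − (7334) = −2474 + 3D
Setting this equal to −1025 kJ gives 3D = 1449, so D = 483 kJ/mol.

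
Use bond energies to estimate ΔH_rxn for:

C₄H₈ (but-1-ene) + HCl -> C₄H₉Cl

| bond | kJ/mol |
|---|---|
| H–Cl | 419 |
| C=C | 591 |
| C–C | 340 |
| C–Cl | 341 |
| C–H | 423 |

ΔH ≈ −94 kJ

Bonds broken (reactants):
  C–C: 2 × 340 = 680
  C–H: 8 × 423 = 3384
  C=C: 1 × 591 = 591
  H–Cl: 1 × 419 = 419
  Σ(broken) = 5074 kJ
Bonds formed (products):
  C–C: 3 × 340 = 1020
  C–Cl: 1 × 341 = 341
  C–H: 9 × 423 = 3807
  Σ(formed) = 5168 kJ
ΔH = Σ(broken) − Σ(formed) = 5074 − 5168 = −94 kJ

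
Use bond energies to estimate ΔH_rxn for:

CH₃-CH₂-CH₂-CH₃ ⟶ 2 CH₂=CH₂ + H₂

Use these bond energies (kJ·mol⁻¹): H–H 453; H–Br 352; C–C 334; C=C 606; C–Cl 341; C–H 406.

ΔH ≈ +149 kJ

Bonds broken (reactants):
  C–C: 3 × 334 = 1002
  C–H: 10 × 406 = 4060
  Σ(broken) = 5062 kJ
Bonds formed (products):
  C–H: 8 × 406 = 3248
  C=C: 2 × 606 = 1212
  H–H: 1 × 453 = 453
  Σ(formed) = 4913 kJ
ΔH = Σ(broken) − Σ(formed) = 5062 − 4913 = +149 kJ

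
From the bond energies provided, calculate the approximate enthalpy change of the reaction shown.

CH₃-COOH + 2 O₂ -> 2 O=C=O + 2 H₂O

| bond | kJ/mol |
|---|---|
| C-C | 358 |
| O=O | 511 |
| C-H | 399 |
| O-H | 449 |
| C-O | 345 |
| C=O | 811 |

ΔH ≈ −858 kJ

Bonds broken (reactants):
  C-C: 1 × 358 = 358
  C-H: 3 × 399 = 1197
  C-O: 1 × 345 = 345
  C=O: 1 × 811 = 811
  O-H: 1 × 449 = 449
  O=O: 2 × 511 = 1022
  Σ(broken) = 4182 kJ
Bonds formed (products):
  C=O: 4 × 811 = 3244
  O-H: 4 × 449 = 1796
  Σ(formed) = 5040 kJ
ΔH = Σ(broken) − Σ(formed) = 4182 − 5040 = −858 kJ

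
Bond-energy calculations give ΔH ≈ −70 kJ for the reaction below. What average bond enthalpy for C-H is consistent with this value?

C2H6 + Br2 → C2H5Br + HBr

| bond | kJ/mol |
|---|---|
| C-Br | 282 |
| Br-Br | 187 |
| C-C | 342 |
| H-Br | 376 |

D(C-H) ≈ 401 kJ/mol

Let D be the C-H bond energy.
Σ(broken) = 1×187 + 1×342 + 6×D = 529 + 6D
Σ(formed) = 1×282 + 1×342 + 5×D + 1×376 = 1000 + 5D
ΔH = Σ(broken) − Σ(formed) = (529 + 6D) − (1000 + 5D) = −471 + D
Setting this equal to −70 kJ gives D = 401 kJ/mol.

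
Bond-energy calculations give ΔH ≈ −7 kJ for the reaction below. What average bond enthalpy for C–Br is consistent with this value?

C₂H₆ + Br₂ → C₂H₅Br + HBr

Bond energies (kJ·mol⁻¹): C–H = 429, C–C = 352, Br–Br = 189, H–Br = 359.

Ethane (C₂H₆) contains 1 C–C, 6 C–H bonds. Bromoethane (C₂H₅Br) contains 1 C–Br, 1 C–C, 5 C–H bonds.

Let D be the C–Br bond energy.
Σ(broken) = 1×189 + 1×352 + 6×429 = 3115
Σ(formed) = 1×D + 1×352 + 5×429 + 1×359 = 2856 + D
ΔH = Σ(broken) − Σ(formed) = (3115) − (2856 + D) = +259 − D
Setting this equal to −7 kJ gives D = 266 kJ/mol.

D(C–Br) ≈ 266 kJ/mol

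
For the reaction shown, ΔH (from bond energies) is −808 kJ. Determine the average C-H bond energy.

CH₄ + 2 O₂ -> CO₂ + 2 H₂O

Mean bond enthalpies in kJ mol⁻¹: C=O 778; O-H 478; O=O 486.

Let D be the C-H bond energy.
Σ(broken) = 4×D + 2×486 = 972 + 4D
Σ(formed) = 2×778 + 4×478 = 3468
ΔH = Σ(broken) − Σ(formed) = (972 + 4D) − (3468) = −2496 + 4D
Setting this equal to −808 kJ gives 4D = 1688, so D = 422 kJ/mol.

D(C-H) ≈ 422 kJ/mol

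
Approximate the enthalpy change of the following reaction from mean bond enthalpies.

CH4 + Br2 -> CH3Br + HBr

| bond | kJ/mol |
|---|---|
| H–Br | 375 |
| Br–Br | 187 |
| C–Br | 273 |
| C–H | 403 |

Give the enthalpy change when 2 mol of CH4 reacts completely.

Bonds broken (reactants):
  Br–Br: 1 × 187 = 187
  C–H: 4 × 403 = 1612
  Σ(broken) = 1799 kJ
Bonds formed (products):
  C–Br: 1 × 273 = 273
  C–H: 3 × 403 = 1209
  H–Br: 1 × 375 = 375
  Σ(formed) = 1857 kJ
ΔH = Σ(broken) − Σ(formed) = 1799 − 1857 = −58 kJ
For 2× the reaction as written: 2 × (−58) = −116 kJ

ΔH = −116 kJ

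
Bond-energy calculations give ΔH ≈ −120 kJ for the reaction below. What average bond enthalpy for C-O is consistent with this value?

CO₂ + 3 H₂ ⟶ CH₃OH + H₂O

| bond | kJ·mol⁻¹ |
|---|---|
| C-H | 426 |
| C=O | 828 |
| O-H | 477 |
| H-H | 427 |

D(C-O) ≈ 348 kJ/mol

Let D be the C-O bond energy.
Σ(broken) = 2×828 + 3×427 = 2937
Σ(formed) = 3×426 + 1×D + 3×477 = 2709 + D
ΔH = Σ(broken) − Σ(formed) = (2937) − (2709 + D) = +228 − D
Setting this equal to −120 kJ gives D = 348 kJ/mol.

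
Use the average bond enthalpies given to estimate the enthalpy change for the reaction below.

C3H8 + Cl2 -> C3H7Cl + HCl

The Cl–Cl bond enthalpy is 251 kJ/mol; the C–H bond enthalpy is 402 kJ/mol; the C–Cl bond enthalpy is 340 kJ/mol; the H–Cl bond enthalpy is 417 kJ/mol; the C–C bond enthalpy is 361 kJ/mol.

Bonds broken (reactants):
  C–C: 2 × 361 = 722
  C–H: 8 × 402 = 3216
  Cl–Cl: 1 × 251 = 251
  Σ(broken) = 4189 kJ
Bonds formed (products):
  C–C: 2 × 361 = 722
  C–Cl: 1 × 340 = 340
  C–H: 7 × 402 = 2814
  H–Cl: 1 × 417 = 417
  Σ(formed) = 4293 kJ
ΔH = Σ(broken) − Σ(formed) = 4189 − 4293 = −104 kJ

ΔH ≈ −104 kJ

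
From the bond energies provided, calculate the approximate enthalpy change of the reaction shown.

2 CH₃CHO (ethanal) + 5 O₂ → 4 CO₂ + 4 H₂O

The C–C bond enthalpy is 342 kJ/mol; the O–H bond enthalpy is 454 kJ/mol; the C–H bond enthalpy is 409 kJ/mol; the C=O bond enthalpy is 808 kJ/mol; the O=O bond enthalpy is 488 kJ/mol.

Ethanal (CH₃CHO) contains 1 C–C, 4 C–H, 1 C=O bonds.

Bonds broken (reactants):
  C–C: 2 × 342 = 684
  C–H: 8 × 409 = 3272
  C=O: 2 × 808 = 1616
  O=O: 5 × 488 = 2440
  Σ(broken) = 8012 kJ
Bonds formed (products):
  C=O: 8 × 808 = 6464
  O–H: 8 × 454 = 3632
  Σ(formed) = 10096 kJ
ΔH = Σ(broken) − Σ(formed) = 8012 − 10096 = −2084 kJ

ΔH ≈ −2084 kJ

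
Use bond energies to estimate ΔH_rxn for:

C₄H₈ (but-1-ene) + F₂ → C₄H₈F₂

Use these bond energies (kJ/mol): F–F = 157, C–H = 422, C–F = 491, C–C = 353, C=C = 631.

Bonds broken (reactants):
  C–C: 2 × 353 = 706
  C–H: 8 × 422 = 3376
  C=C: 1 × 631 = 631
  F–F: 1 × 157 = 157
  Σ(broken) = 4870 kJ
Bonds formed (products):
  C–C: 3 × 353 = 1059
  C–F: 2 × 491 = 982
  C–H: 8 × 422 = 3376
  Σ(formed) = 5417 kJ
ΔH = Σ(broken) − Σ(formed) = 4870 − 5417 = −547 kJ

ΔH ≈ −547 kJ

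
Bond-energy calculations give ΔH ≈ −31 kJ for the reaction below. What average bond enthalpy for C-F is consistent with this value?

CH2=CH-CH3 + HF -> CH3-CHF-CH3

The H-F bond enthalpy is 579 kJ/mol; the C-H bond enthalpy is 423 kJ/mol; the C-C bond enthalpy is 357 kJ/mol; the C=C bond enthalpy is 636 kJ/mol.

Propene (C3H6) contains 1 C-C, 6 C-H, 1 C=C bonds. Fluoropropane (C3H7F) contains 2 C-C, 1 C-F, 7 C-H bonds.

Let D be the C-F bond energy.
Σ(broken) = 1×357 + 6×423 + 1×636 + 1×579 = 4110
Σ(formed) = 2×357 + 1×D + 7×423 = 3675 + D
ΔH = Σ(broken) − Σ(formed) = (4110) − (3675 + D) = +435 − D
Setting this equal to −31 kJ gives D = 466 kJ/mol.

D(C-F) ≈ 466 kJ/mol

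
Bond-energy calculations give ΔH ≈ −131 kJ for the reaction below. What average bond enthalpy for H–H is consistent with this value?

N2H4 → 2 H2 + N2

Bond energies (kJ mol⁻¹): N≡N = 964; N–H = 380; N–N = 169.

Let D be the H–H bond energy.
Σ(broken) = 4×380 + 1×169 = 1689
Σ(formed) = 2×D + 1×964 = 964 + 2D
ΔH = Σ(broken) − Σ(formed) = (1689) − (964 + 2D) = +725 − 2D
Setting this equal to −131 kJ gives 2D = 856, so D = 428 kJ/mol.

D(H–H) ≈ 428 kJ/mol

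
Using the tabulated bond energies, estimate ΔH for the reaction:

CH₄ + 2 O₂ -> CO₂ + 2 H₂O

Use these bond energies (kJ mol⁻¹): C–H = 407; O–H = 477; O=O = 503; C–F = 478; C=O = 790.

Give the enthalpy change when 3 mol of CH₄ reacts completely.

ΔH = −2562 kJ

Bonds broken (reactants):
  C–H: 4 × 407 = 1628
  O=O: 2 × 503 = 1006
  Σ(broken) = 2634 kJ
Bonds formed (products):
  C=O: 2 × 790 = 1580
  O–H: 4 × 477 = 1908
  Σ(formed) = 3488 kJ
ΔH = Σ(broken) − Σ(formed) = 2634 − 3488 = −854 kJ
For 3× the reaction as written: 3 × (−854) = −2562 kJ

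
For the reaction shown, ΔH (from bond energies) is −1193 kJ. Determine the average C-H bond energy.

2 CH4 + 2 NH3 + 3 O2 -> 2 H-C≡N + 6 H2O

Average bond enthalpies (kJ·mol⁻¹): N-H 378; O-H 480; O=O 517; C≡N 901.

Let D be the C-H bond energy.
Σ(broken) = 8×D + 6×378 + 3×517 = 3819 + 8D
Σ(formed) = 2×901 + 2×D + 12×480 = 7562 + 2D
ΔH = Σ(broken) − Σ(formed) = (3819 + 8D) − (7562 + 2D) = −3743 + 6D
Setting this equal to −1193 kJ gives 6D = 2550, so D = 425 kJ/mol.

D(C-H) ≈ 425 kJ/mol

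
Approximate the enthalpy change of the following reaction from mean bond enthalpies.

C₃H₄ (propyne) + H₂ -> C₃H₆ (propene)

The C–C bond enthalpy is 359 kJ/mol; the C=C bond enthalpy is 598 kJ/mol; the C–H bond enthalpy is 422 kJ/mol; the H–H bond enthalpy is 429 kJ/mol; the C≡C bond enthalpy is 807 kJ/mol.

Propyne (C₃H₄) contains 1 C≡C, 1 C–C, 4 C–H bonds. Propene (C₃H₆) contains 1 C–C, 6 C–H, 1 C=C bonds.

Bonds broken (reactants):
  C≡C: 1 × 807 = 807
  C–C: 1 × 359 = 359
  C–H: 4 × 422 = 1688
  H–H: 1 × 429 = 429
  Σ(broken) = 3283 kJ
Bonds formed (products):
  C–C: 1 × 359 = 359
  C–H: 6 × 422 = 2532
  C=C: 1 × 598 = 598
  Σ(formed) = 3489 kJ
ΔH = Σ(broken) − Σ(formed) = 3283 − 3489 = −206 kJ

ΔH ≈ −206 kJ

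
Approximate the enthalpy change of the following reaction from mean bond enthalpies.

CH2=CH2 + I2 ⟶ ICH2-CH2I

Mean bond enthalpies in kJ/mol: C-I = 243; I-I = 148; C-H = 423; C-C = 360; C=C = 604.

Bonds broken (reactants):
  C-H: 4 × 423 = 1692
  C=C: 1 × 604 = 604
  I-I: 1 × 148 = 148
  Σ(broken) = 2444 kJ
Bonds formed (products):
  C-C: 1 × 360 = 360
  C-H: 4 × 423 = 1692
  C-I: 2 × 243 = 486
  Σ(formed) = 2538 kJ
ΔH = Σ(broken) − Σ(formed) = 2444 − 2538 = −94 kJ

ΔH ≈ −94 kJ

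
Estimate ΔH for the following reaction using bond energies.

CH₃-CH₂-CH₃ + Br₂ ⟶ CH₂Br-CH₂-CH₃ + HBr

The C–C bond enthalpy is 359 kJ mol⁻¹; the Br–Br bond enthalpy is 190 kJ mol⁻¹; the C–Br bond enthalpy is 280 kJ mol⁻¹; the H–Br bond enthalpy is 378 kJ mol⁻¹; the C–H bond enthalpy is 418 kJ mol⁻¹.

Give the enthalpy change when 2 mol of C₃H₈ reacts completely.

Bonds broken (reactants):
  Br–Br: 1 × 190 = 190
  C–C: 2 × 359 = 718
  C–H: 8 × 418 = 3344
  Σ(broken) = 4252 kJ
Bonds formed (products):
  C–Br: 1 × 280 = 280
  C–C: 2 × 359 = 718
  C–H: 7 × 418 = 2926
  H–Br: 1 × 378 = 378
  Σ(formed) = 4302 kJ
ΔH = Σ(broken) − Σ(formed) = 4252 − 4302 = −50 kJ
For 2× the reaction as written: 2 × (−50) = −100 kJ

ΔH = −100 kJ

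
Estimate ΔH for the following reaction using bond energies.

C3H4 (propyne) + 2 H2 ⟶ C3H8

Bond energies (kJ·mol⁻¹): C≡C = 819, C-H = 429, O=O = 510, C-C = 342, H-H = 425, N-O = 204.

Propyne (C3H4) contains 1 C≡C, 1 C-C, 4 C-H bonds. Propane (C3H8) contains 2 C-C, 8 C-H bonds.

Bonds broken (reactants):
  C≡C: 1 × 819 = 819
  C-C: 1 × 342 = 342
  C-H: 4 × 429 = 1716
  H-H: 2 × 425 = 850
  Σ(broken) = 3727 kJ
Bonds formed (products):
  C-C: 2 × 342 = 684
  C-H: 8 × 429 = 3432
  Σ(formed) = 4116 kJ
ΔH = Σ(broken) − Σ(formed) = 3727 − 4116 = −389 kJ

ΔH ≈ −389 kJ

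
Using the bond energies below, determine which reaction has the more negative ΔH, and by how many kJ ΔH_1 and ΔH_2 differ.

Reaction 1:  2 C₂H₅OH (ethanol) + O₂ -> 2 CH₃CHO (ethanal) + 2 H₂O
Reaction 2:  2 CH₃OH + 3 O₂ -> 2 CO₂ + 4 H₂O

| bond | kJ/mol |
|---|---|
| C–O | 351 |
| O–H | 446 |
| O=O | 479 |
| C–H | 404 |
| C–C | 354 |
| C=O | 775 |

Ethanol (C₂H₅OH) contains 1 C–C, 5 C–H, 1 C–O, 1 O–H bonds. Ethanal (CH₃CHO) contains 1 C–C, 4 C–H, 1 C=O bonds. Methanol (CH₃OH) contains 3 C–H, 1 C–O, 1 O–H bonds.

Reaction 1:
  Bonds broken (reactants):
    C–C: 2 × 354 = 708
    C–H: 10 × 404 = 4040
    C–O: 2 × 351 = 702
    O–H: 2 × 446 = 892
    O=O: 1 × 479 = 479
    Σ(broken) = 6821 kJ
  Bonds formed (products):
    C–C: 2 × 354 = 708
    C–H: 8 × 404 = 3232
    C=O: 2 × 775 = 1550
    O–H: 4 × 446 = 1784
    Σ(formed) = 7274 kJ
  ΔH_1 = 6821 − 7274 = −453 kJ
Reaction 2:
  Bonds broken (reactants):
    C–H: 6 × 404 = 2424
    C–O: 2 × 351 = 702
    O–H: 2 × 446 = 892
    O=O: 3 × 479 = 1437
    Σ(broken) = 5455 kJ
  Bonds formed (products):
    C=O: 4 × 775 = 3100
    O–H: 8 × 446 = 3568
    Σ(formed) = 6668 kJ
  ΔH_2 = 5455 − 6668 = −1213 kJ
ΔH_1 − ΔH_2 = +760 kJ, so reaction 2 has the more negative ΔH; |ΔH_1 − ΔH_2| = 760 kJ.

Reaction 2, by 760 kJ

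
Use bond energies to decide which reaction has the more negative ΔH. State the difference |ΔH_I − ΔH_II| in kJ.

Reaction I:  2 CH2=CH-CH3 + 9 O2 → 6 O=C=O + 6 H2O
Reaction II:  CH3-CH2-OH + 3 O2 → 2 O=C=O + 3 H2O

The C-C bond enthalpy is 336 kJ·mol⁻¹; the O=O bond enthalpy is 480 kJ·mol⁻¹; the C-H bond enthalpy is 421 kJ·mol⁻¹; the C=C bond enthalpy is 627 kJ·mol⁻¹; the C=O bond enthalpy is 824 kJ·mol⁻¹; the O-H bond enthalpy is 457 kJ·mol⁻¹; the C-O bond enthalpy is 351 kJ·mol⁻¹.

Reaction I, by 2725 kJ

Reaction I:
  Bonds broken (reactants):
    C-C: 2 × 336 = 672
    C-H: 12 × 421 = 5052
    C=C: 2 × 627 = 1254
    O=O: 9 × 480 = 4320
    Σ(broken) = 11298 kJ
  Bonds formed (products):
    C=O: 12 × 824 = 9888
    O-H: 12 × 457 = 5484
    Σ(formed) = 15372 kJ
  ΔH_I = 11298 − 15372 = −4074 kJ
Reaction II:
  Bonds broken (reactants):
    C-C: 1 × 336 = 336
    C-H: 5 × 421 = 2105
    C-O: 1 × 351 = 351
    O-H: 1 × 457 = 457
    O=O: 3 × 480 = 1440
    Σ(broken) = 4689 kJ
  Bonds formed (products):
    C=O: 4 × 824 = 3296
    O-H: 6 × 457 = 2742
    Σ(formed) = 6038 kJ
  ΔH_II = 4689 − 6038 = −1349 kJ
ΔH_I − ΔH_II = −2725 kJ, so reaction I has the more negative ΔH; |ΔH_I − ΔH_II| = 2725 kJ.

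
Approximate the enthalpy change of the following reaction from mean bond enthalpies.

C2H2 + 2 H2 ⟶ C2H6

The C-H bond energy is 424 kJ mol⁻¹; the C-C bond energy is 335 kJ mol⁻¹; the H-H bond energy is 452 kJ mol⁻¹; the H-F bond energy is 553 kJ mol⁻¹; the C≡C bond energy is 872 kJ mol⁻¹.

ΔH ≈ −255 kJ

Bonds broken (reactants):
  C≡C: 1 × 872 = 872
  C-H: 2 × 424 = 848
  H-H: 2 × 452 = 904
  Σ(broken) = 2624 kJ
Bonds formed (products):
  C-C: 1 × 335 = 335
  C-H: 6 × 424 = 2544
  Σ(formed) = 2879 kJ
ΔH = Σ(broken) − Σ(formed) = 2624 − 2879 = −255 kJ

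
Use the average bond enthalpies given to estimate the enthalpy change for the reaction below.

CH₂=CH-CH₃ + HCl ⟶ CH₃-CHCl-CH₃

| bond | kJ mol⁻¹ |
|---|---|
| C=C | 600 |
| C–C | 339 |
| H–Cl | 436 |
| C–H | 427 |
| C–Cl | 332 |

Bonds broken (reactants):
  C–C: 1 × 339 = 339
  C–H: 6 × 427 = 2562
  C=C: 1 × 600 = 600
  H–Cl: 1 × 436 = 436
  Σ(broken) = 3937 kJ
Bonds formed (products):
  C–C: 2 × 339 = 678
  C–Cl: 1 × 332 = 332
  C–H: 7 × 427 = 2989
  Σ(formed) = 3999 kJ
ΔH = Σ(broken) − Σ(formed) = 3937 − 3999 = −62 kJ

ΔH ≈ −62 kJ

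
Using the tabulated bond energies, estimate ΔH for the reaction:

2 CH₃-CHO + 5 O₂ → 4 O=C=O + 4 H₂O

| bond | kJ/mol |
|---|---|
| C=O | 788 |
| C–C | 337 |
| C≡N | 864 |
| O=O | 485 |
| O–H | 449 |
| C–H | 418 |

ΔH ≈ −1877 kJ

Bonds broken (reactants):
  C–C: 2 × 337 = 674
  C–H: 8 × 418 = 3344
  C=O: 2 × 788 = 1576
  O=O: 5 × 485 = 2425
  Σ(broken) = 8019 kJ
Bonds formed (products):
  C=O: 8 × 788 = 6304
  O–H: 8 × 449 = 3592
  Σ(formed) = 9896 kJ
ΔH = Σ(broken) − Σ(formed) = 8019 − 9896 = −1877 kJ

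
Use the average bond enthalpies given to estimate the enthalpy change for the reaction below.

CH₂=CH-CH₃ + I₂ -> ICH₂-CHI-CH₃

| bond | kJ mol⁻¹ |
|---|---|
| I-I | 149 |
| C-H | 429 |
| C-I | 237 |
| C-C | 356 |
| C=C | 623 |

Bonds broken (reactants):
  C-C: 1 × 356 = 356
  C-H: 6 × 429 = 2574
  C=C: 1 × 623 = 623
  I-I: 1 × 149 = 149
  Σ(broken) = 3702 kJ
Bonds formed (products):
  C-C: 2 × 356 = 712
  C-H: 6 × 429 = 2574
  C-I: 2 × 237 = 474
  Σ(formed) = 3760 kJ
ΔH = Σ(broken) − Σ(formed) = 3702 − 3760 = −58 kJ

ΔH ≈ −58 kJ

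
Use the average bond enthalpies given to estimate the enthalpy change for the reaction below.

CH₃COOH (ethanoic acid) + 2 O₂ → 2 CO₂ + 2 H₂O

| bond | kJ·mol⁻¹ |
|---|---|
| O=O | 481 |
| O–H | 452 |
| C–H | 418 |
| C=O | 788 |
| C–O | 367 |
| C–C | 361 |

ΔH ≈ −776 kJ

Bonds broken (reactants):
  C–C: 1 × 361 = 361
  C–H: 3 × 418 = 1254
  C–O: 1 × 367 = 367
  C=O: 1 × 788 = 788
  O–H: 1 × 452 = 452
  O=O: 2 × 481 = 962
  Σ(broken) = 4184 kJ
Bonds formed (products):
  C=O: 4 × 788 = 3152
  O–H: 4 × 452 = 1808
  Σ(formed) = 4960 kJ
ΔH = Σ(broken) − Σ(formed) = 4184 − 4960 = −776 kJ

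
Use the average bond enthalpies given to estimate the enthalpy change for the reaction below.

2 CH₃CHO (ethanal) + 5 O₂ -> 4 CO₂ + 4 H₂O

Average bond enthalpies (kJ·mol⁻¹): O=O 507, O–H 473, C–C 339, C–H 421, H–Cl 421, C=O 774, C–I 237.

Bonds broken (reactants):
  C–C: 2 × 339 = 678
  C–H: 8 × 421 = 3368
  C=O: 2 × 774 = 1548
  O=O: 5 × 507 = 2535
  Σ(broken) = 8129 kJ
Bonds formed (products):
  C=O: 8 × 774 = 6192
  O–H: 8 × 473 = 3784
  Σ(formed) = 9976 kJ
ΔH = Σ(broken) − Σ(formed) = 8129 − 9976 = −1847 kJ

ΔH ≈ −1847 kJ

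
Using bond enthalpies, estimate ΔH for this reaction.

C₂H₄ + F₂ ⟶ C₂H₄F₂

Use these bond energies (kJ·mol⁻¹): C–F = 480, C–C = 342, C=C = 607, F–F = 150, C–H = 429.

Bonds broken (reactants):
  C–H: 4 × 429 = 1716
  C=C: 1 × 607 = 607
  F–F: 1 × 150 = 150
  Σ(broken) = 2473 kJ
Bonds formed (products):
  C–C: 1 × 342 = 342
  C–F: 2 × 480 = 960
  C–H: 4 × 429 = 1716
  Σ(formed) = 3018 kJ
ΔH = Σ(broken) − Σ(formed) = 2473 − 3018 = −545 kJ

ΔH ≈ −545 kJ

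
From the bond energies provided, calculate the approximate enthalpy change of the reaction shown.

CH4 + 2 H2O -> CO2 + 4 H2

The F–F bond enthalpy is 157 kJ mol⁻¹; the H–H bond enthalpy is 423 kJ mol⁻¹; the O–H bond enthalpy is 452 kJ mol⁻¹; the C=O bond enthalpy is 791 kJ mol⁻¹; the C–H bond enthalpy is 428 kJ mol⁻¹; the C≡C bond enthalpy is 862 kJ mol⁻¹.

Bonds broken (reactants):
  C–H: 4 × 428 = 1712
  O–H: 4 × 452 = 1808
  Σ(broken) = 3520 kJ
Bonds formed (products):
  C=O: 2 × 791 = 1582
  H–H: 4 × 423 = 1692
  Σ(formed) = 3274 kJ
ΔH = Σ(broken) − Σ(formed) = 3520 − 3274 = +246 kJ

ΔH ≈ +246 kJ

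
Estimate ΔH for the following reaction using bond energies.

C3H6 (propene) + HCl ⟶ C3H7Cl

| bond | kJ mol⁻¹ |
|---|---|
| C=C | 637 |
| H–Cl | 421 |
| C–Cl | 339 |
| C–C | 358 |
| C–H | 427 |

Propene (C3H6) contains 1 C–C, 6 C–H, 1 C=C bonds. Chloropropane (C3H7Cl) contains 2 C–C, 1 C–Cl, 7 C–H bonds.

Bonds broken (reactants):
  C–C: 1 × 358 = 358
  C–H: 6 × 427 = 2562
  C=C: 1 × 637 = 637
  H–Cl: 1 × 421 = 421
  Σ(broken) = 3978 kJ
Bonds formed (products):
  C–C: 2 × 358 = 716
  C–Cl: 1 × 339 = 339
  C–H: 7 × 427 = 2989
  Σ(formed) = 4044 kJ
ΔH = Σ(broken) − Σ(formed) = 3978 − 4044 = −66 kJ

ΔH ≈ −66 kJ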